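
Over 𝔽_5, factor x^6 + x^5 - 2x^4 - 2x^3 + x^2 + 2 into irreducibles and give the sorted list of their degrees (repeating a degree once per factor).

6

Write f(x) = x^6 + x^5 - 2x^4 - 2x^3 + x^2 + 2.
Roots in 𝔽_5: f(0) = 2; f(1) = 1; f(2) = 4; f(3) = 2; f(4) = 3.
Complete factorization: f(x) = (x^6 + x^5 - 2x^4 - 2x^3 + x^2 + 2).
Factor degrees with multiplicity: 6 = 6.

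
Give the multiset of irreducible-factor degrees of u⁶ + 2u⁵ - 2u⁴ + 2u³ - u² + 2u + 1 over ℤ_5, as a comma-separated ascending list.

1, 1, 4

Write h(u) = u⁶ + 2u⁵ - 2u⁴ + 2u³ - u² + 2u + 1.
Roots in ℤ_5: h(0) = 1; h(1) = 0 → root; h(2) = 3; h(3) = 0 → root; h(4) = 3.
Linear factors from roots: (u - 1), (u + 2).
Complete factorization: h(u) = (u + 2)·(u - 1)·(u⁴ + u³ - u² + 2).
Factor degrees with multiplicity: 1 + 1 + 4 = 6.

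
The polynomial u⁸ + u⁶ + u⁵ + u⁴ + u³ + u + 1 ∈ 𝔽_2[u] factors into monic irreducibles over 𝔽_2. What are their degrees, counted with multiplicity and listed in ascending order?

8

Write g(u) = u⁸ + u⁶ + u⁵ + u⁴ + u³ + u + 1.
Roots in 𝔽_2: g(0) = 1; g(1) = 1.
Complete factorization: g(u) = (u⁸ + u⁶ + u⁵ + u⁴ + u³ + u + 1).
Factor degrees with multiplicity: 8 = 8.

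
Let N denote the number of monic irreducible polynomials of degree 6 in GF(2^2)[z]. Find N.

670

The number of monic irreducibles of degree 6 over GF(4) is (1/6)·Σ_{d∣6} μ(6/d) 4^d.
Divisors of 6: 1, 2, 3, 6; μ(6/d) for each: 1, -1, -1, 1.
Σ = 4^1 − 4^2 − 4^3 + 4^6 = 4020.
N = 4020/6 = 670.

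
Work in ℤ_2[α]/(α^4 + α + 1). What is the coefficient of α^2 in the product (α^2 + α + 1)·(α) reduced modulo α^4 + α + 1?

Multiply in ℤ_2[α]: (α^2 + α + 1)·(α) = α^3 + α^2 + α.
Reduced: α^3 + α^2 + α.

1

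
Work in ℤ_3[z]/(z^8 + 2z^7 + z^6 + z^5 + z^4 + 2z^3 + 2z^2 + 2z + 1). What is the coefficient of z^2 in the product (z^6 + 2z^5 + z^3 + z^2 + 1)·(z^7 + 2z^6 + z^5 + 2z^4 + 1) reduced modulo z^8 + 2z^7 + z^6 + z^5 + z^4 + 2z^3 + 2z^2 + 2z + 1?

Multiply in ℤ_3[z]: (z^6 + 2z^5 + z^3 + z^2 + 1)·(z^7 + 2z^6 + z^5 + 2z^4 + 1) = z^13 + z^12 + 2z^11 + 2z^10 + z^9 + z^7 + 2z^6 + 2z^4 + z^3 + z^2 + 1.
Reduce using z^8 ≡ z^7 + 2z^6 + 2z^5 + 2z^4 + z^3 + z^2 + z + 2 (mod z^8 + 2z^7 + z^6 + z^5 + z^4 + 2z^3 + 2z^2 + 2z + 1).
Reduced: 2z^7 + 2z^4 + 2z^2 + 1.

2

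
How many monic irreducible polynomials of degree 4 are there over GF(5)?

The number of monic irreducibles of degree 4 over GF(5) is (1/4)·Σ_{d∣4} μ(4/d) 5^d.
Divisors of 4: 1, 2, 4; μ(4/d) for each: 0, -1, 1.
Σ = − 5^2 + 5^4 = 600.
N = 600/4 = 150.

150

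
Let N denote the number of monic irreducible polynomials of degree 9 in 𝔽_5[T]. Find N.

217000

The number of monic irreducibles of degree 9 over GF(5) is (1/9)·Σ_{d∣9} μ(9/d) 5^d.
Divisors of 9: 1, 3, 9; μ(9/d) for each: 0, -1, 1.
Σ = − 5^3 + 5^9 = 1953000.
N = 1953000/9 = 217000.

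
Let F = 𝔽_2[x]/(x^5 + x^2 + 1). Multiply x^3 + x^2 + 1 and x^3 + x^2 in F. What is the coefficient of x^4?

1

Multiply in 𝔽_2[x]: (x^3 + x^2 + 1)·(x^3 + x^2) = x^6 + x^4 + x^3 + x^2.
Reduce using x^5 ≡ x^2 + 1 (mod x^5 + x^2 + 1).
Reduced: x^4 + x^2 + x.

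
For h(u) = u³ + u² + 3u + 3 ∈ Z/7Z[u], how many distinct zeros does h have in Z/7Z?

Evaluate at each of the 7 elements of Z/7Z:
h(0) = 3; h(1) = 1; h(2) = 0 → root; h(3) = 6; h(4) = 4; h(5) = 0 → root; h(6) = 0 → root.
Roots: {2, 5, 6}.

3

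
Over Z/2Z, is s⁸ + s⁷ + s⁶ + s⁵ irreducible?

No

Write m(s) = s⁸ + s⁷ + s⁶ + s⁵.
Check for roots in Z/2Z: m(0) = 0 → root; m(1) = 0 → root.
m(0) = 0, so (s) divides m(s); m is reducible.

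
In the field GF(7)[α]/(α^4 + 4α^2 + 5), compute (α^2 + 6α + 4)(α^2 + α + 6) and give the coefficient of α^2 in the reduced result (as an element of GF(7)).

5

Multiply in GF(7)[α]: (α^2 + 6α + 4)·(α^2 + α + 6) = α^4 + 2α^2 + 5α + 3.
Reduce using α^4 ≡ 3α^2 + 2 (mod α^4 + 4α^2 + 5).
Reduced: 5α^2 + 5α + 5.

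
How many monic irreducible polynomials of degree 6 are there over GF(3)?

116

x^(3^6) − x is the product of all monic irreducibles of degree dividing 6; Möbius inversion gives N = (1/6) Σ μ(6/d)·3^d.
Divisors of 6: 1, 2, 3, 6; μ(6/d) for each: 1, -1, -1, 1.
Σ = 3^1 − 3^2 − 3^3 + 3^6 = 696.
N = 696/6 = 116.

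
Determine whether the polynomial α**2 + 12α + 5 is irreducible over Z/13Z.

Write h(α) = α**2 + 12α + 5.
Check each element of Z/13Z for a root: h(0)=5, h(1)=5, h(2)=7, h(3)=11, h(4)=4, h(5)=12, h(6)=9, h(7)=8, h(8)=9, h(9)=12, h(10)=4, h(11)=11, h(12)=7.
No roots. A degree-2 polynomial over a field with no linear factor is irreducible.

Yes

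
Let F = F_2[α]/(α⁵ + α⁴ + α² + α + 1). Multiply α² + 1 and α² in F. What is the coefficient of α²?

Multiply in F_2[α]: (α² + 1)·(α²) = α⁴ + α².
Reduced: α⁴ + α².

1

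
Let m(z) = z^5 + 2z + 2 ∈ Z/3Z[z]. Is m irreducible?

Yes

Check for roots in Z/3Z: m(0) = 2; m(1) = 2; m(2) = 2.
No roots, so no linear factors.
Monic irreducibles of degree 2 over GF(3): z^2 + 1, z^2 + z + 2, z^2 + 2z + 2.
None of them divide m (all give nonzero remainder).
No irreducible factor of degree ≤ 2 exists, so m is irreducible over GF(3).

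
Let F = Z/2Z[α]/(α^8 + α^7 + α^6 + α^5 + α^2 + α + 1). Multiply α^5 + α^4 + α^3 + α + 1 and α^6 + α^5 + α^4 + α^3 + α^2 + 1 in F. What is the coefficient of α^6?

Multiply in Z/2Z[α]: (α^5 + α^4 + α^3 + α + 1)·(α^6 + α^5 + α^4 + α^3 + α^2 + 1) = α^11 + α^9 + α^8 + α^4 + α^3 + α^2 + α + 1.
Reduce using α^8 ≡ α^7 + α^6 + α^5 + α^2 + α + 1 (mod α^8 + α^7 + α^6 + α^5 + α^2 + α + 1).
Reduced: α^6 + α^5 + α^4 + α^2 + 1.

1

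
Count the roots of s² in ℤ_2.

1

Write f(s) = s².
Evaluate at each of the 2 elements of ℤ_2:
f(0) = 0 → root; f(1) = 1.
Roots: {0}.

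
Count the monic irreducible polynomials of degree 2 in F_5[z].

By the necklace-counting formula, N_5(2) = (1/2) Σ_{d|2} μ(2/d)·5^d.
Divisors of 2: 1, 2; μ(2/d) for each: -1, 1.
Σ = − 5^1 + 5^2 = 20.
N = 20/2 = 10.

10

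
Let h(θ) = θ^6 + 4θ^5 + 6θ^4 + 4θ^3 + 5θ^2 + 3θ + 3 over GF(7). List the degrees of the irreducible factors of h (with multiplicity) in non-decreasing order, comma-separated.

1, 2, 3

Linear factors from roots: (θ + 4).
Complete factorization: h(θ) = (θ + 4)·(θ^2 + 2θ + 2)·(θ^3 + 5θ^2 + θ + 3).
Factor degrees with multiplicity: 1 + 2 + 3 = 6.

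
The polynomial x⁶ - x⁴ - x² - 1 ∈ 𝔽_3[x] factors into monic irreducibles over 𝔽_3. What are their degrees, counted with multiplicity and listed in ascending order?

Write h(x) = x⁶ - x⁴ - x² - 1.
Roots in 𝔽_3: h(0) = 2; h(1) = 1; h(2) = 1.
Complete factorization: h(x) = (x³ + x² - 1)·(x³ - x² + 1).
Factor degrees with multiplicity: 3 + 3 = 6.

3, 3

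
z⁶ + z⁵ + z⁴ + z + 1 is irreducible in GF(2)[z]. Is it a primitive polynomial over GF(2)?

Yes

Write f(z) = z⁶ + z⁵ + z⁴ + z + 1.
|GF(2^6)^×| = 2^6 − 1 = 63. Prime factorization: 63 = 3^2·7.
f is primitive ⇔ z has order 63 in GF(2)[z]/(f), i.e. z^(63/q) ≠ 1 for each prime q | 63.
z^(21) mod f = z⁴ + z³ + 1.
z^(9) mod f = z⁵ + z² + z + 1.
None equal 1, so z has full order 63; f is primitive.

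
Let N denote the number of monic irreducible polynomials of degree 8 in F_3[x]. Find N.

By the necklace-counting formula, N_3(8) = (1/8) Σ_{d|8} μ(8/d)·3^d.
Divisors of 8: 1, 2, 4, 8; μ(8/d) for each: 0, 0, -1, 1.
Σ = − 3^4 + 3^8 = 6480.
N = 6480/8 = 810.

810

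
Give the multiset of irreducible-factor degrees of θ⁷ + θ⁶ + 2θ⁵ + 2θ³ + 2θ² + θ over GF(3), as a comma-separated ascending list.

1, 1, 1, 2, 2

Write g(θ) = θ⁷ + θ⁶ + 2θ⁵ + 2θ³ + 2θ² + θ.
Roots in GF(3): g(0) = 0 → root; g(1) = 0 → root; g(2) = 0 → root.
Linear factors from roots: (θ), (θ + 2), (θ + 1).
Complete factorization: g(θ) = (θ)·(θ + 1)·(θ + 2)·(θ² + 1)·(θ² + θ + 2).
Factor degrees with multiplicity: 1 + 1 + 1 + 2 + 2 = 7.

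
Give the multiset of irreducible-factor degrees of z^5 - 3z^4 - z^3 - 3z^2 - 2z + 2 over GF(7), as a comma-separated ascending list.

5

Write g(z) = z^5 - 3z^4 - z^3 - 3z^2 - 2z + 2.
Complete factorization: g(z) = (z^5 - 3z^4 - z^3 - 3z^2 - 2z + 2).
Factor degrees with multiplicity: 5 = 5.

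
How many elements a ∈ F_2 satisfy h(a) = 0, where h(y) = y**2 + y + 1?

0

Evaluate at each of the 2 elements of F_2:
h(0) = 1; h(1) = 1.
No element is a root.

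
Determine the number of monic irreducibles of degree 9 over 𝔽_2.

56

By the necklace-counting formula, N_2(9) = (1/9) Σ_{d|9} μ(9/d)·2^d.
Divisors of 9: 1, 3, 9; μ(9/d) for each: 0, -1, 1.
Σ = − 2^3 + 2^9 = 504.
N = 504/9 = 56.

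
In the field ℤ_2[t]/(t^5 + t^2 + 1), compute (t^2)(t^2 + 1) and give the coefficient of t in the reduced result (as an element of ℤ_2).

Multiply in ℤ_2[t]: (t^2)·(t^2 + 1) = t^4 + t^2.
Reduced: t^4 + t^2.

0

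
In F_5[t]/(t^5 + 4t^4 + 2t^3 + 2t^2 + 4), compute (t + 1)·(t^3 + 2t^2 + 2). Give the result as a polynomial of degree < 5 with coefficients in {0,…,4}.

Multiply in F_5[t]: (t + 1)·(t^3 + 2t^2 + 2) = t^4 + 3t^3 + 2t^2 + 2t + 2.
Reduced: t^4 + 3t^3 + 2t^2 + 2t + 2.

t^4 + 3t^3 + 2t^2 + 2t + 2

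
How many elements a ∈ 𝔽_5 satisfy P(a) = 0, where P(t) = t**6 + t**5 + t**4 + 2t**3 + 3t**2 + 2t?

Evaluate at each of the 5 elements of 𝔽_5:
P(0) = 0 → root; P(1) = 0 → root; P(2) = 4; P(3) = 0 → root; P(4) = 0 → root.
Roots: {0, 1, 3, 4}.

4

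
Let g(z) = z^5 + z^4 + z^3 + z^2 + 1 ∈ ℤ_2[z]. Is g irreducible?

Yes

Check for roots in ℤ_2: g(0) = 1; g(1) = 1.
No roots, so no linear factors.
Monic irreducibles of degree 2 over GF(2): z^2 + z + 1.
None of them divide g (all give nonzero remainder).
No irreducible factor of degree ≤ 2 exists, so g is irreducible over GF(2).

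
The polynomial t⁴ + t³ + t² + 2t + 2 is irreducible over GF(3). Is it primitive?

Yes

Write f(t) = t⁴ + t³ + t² + 2t + 2.
|GF(3^4)^×| = 3^4 − 1 = 80. Prime factorization: 80 = 2^4·5.
f is primitive ⇔ t has order 80 in GF(3)[t]/(f), i.e. t^(80/q) ≠ 1 for each prime q | 80.
t^(40) mod f = 2.
t^(16) mod f = 2t³ + 1.
None equal 1, so t has full order 80; f is primitive.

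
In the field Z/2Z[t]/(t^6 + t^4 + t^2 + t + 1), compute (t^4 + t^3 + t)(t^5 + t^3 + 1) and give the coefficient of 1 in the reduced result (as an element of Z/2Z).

1

Multiply in Z/2Z[t]: (t^4 + t^3 + t)·(t^5 + t^3 + 1) = t^9 + t^8 + t^7 + t^3 + t.
Reduce using t^6 ≡ t^4 + t^2 + t + 1 (mod t^6 + t^4 + t^2 + t + 1).
Reduced: t^5 + t^4 + t^3 + 1.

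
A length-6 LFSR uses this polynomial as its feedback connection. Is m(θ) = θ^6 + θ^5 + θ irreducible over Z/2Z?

No

Check for roots in Z/2Z: m(0) = 0 → root; m(1) = 1.
m(0) = 0, so (θ) divides m(θ); m is reducible.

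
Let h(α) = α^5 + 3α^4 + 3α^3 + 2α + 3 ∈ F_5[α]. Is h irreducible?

Check for roots in F_5: h(0) = 3; h(1) = 2; h(2) = 1; h(3) = 1; h(4) = 0 → root.
h(4) = 0, so (α − 4) divides h(α); h is reducible.

No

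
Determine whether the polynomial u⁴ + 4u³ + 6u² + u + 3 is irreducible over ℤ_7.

Write P(u) = u⁴ + 4u³ + 6u² + u + 3.
Check for roots in ℤ_7: P(0) = 3; P(1) = 1; P(2) = 0 → root; P(3) = 4; P(4) = 6; P(5) = 2; P(6) = 5.
P(2) = 0, so (u − 2) divides P(u); P is reducible.

No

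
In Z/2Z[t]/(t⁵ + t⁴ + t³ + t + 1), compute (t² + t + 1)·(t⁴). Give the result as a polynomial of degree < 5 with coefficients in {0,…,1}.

Multiply in Z/2Z[t]: (t² + t + 1)·(t⁴) = t⁶ + t⁵ + t⁴.
Reduce using t⁵ ≡ t⁴ + t³ + t + 1 (mod t⁵ + t⁴ + t³ + t + 1).
Reduced: t² + t.

t^2 + t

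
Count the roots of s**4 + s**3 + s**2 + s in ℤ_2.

2

Write f(s) = s**4 + s**3 + s**2 + s.
Evaluate at each of the 2 elements of ℤ_2:
f(0) = 0 → root; f(1) = 0 → root.
Roots: {0, 1}.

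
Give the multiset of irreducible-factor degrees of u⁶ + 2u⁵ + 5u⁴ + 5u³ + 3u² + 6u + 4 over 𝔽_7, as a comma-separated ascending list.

Write g(u) = u⁶ + 2u⁵ + 5u⁴ + 5u³ + 3u² + 6u + 4.
Linear factors from roots: (u + 1).
Complete factorization: g(u) = (u + 1)·(u² + 5u + 3)·(u³ + 3u² + 6).
Factor degrees with multiplicity: 1 + 2 + 3 = 6.

1, 2, 3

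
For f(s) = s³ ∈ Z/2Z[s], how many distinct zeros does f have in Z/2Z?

1

Evaluate at each of the 2 elements of Z/2Z:
f(0) = 0 → root; f(1) = 1.
Roots: {0}.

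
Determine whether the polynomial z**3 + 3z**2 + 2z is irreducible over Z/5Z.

Write m(z) = z**3 + 3z**2 + 2z.
Check for roots in Z/5Z: m(0) = 0 → root; m(1) = 1; m(2) = 4; m(3) = 0 → root; m(4) = 0 → root.
m(0) = 0, so (z) divides m(z); m is reducible.

No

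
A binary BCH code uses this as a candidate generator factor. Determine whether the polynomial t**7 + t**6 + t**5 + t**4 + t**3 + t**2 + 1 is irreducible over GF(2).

Write m(t) = t**7 + t**6 + t**5 + t**4 + t**3 + t**2 + 1.
Check for roots in GF(2): m(0) = 1; m(1) = 1.
No roots, so no linear factors.
Monic irreducibles of degree 2 over GF(2): t**2 + t + 1.
None of them divide m (all give nonzero remainder).
Monic irreducibles of degree 3 over GF(2): t**3 + t + 1, t**3 + t**2 + 1.
None of them divide m (all give nonzero remainder).
No irreducible factor of degree ≤ 3 exists, so m is irreducible over GF(2).

Yes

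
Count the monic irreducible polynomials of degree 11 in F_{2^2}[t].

Gauss's count: N_{4}(11) = (1/11) Σ_{d|11} μ(11/d)·4^d.
Divisors of 11: 1, 11; μ(11/d) for each: -1, 1.
Σ = − 4^1 + 4^11 = 4194300.
N = 4194300/11 = 381300.

381300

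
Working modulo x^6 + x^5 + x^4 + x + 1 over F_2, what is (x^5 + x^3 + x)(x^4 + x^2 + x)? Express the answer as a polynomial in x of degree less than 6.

x^3

Multiply in F_2[x]: (x^5 + x^3 + x)·(x^4 + x^2 + x) = x^9 + x^6 + x^4 + x^3 + x^2.
Reduce using x^6 ≡ x^5 + x^4 + x + 1 (mod x^6 + x^5 + x^4 + x + 1).
Reduced: x^3.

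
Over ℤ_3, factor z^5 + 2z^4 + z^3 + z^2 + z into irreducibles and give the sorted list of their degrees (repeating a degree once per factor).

Write h(z) = z^5 + 2z^4 + z^3 + z^2 + z.
Roots in ℤ_3: h(0) = 0 → root; h(1) = 0 → root; h(2) = 0 → root.
Linear factors from roots: (z), (z + 2), (z + 1).
Complete factorization: h(z) = (z)·(z + 1)·(z + 2)·(z^2 + 2z + 2).
Factor degrees with multiplicity: 1 + 1 + 1 + 2 = 5.

1, 1, 1, 2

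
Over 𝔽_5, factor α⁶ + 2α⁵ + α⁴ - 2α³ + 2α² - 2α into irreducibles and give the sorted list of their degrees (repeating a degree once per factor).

1, 2, 3

Write f(α) = α⁶ + 2α⁵ + α⁴ - 2α³ + 2α² - 2α.
Roots in 𝔽_5: f(0) = 0 → root; f(1) = 2; f(2) = 2; f(3) = 4; f(4) = 1.
Linear factors from roots: (α).
Complete factorization: f(α) = (α)·(α² + α + 1)·(α³ + α² - α - 2).
Factor degrees with multiplicity: 1 + 2 + 3 = 6.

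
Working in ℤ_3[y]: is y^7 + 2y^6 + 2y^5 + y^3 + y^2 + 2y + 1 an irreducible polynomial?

Write g(y) = y^7 + 2y^6 + 2y^5 + y^3 + y^2 + 2y + 1.
Check for roots in ℤ_3: g(0) = 1; g(1) = 1; g(2) = 1.
No roots, so no linear factors.
Monic irreducibles of degree 2 over GF(3): y^2 + 1, y^2 + y + 2, y^2 + 2y + 2.
None of them divide g (all give nonzero remainder).
Degree-3 irreducible divisors: test the 8 monic irreducibles of degree 3 over GF(3).
None of them divide g (all give nonzero remainder).
No irreducible factor of degree ≤ 3 exists, so g is irreducible over GF(3).

Yes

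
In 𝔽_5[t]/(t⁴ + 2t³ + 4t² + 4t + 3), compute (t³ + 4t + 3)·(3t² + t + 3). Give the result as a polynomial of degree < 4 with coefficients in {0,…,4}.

3t^3 + t^2 + t + 4

Multiply in 𝔽_5[t]: (t³ + 4t + 3)·(3t² + t + 3) = 3t⁵ + t⁴ + 3t² + 4.
Reduce using t⁴ ≡ 3t³ + t² + t + 2 (mod t⁴ + 2t³ + 4t² + 4t + 3).
Reduced: 3t³ + t² + t + 4.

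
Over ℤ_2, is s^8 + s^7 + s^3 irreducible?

Write m(s) = s^8 + s^7 + s^3.
Check for roots in ℤ_2: m(0) = 0 → root; m(1) = 1.
m(0) = 0, so (s) divides m(s); m is reducible.

No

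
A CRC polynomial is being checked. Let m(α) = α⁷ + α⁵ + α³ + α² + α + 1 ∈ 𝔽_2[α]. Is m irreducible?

No

Check for roots in 𝔽_2: m(0) = 1; m(1) = 0 → root.
m(1) = 0, so (α − 1) divides m(α); m is reducible.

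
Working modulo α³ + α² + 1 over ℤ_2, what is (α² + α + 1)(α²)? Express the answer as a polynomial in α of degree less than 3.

α^2 + α

Multiply in ℤ_2[α]: (α² + α + 1)·(α²) = α⁴ + α³ + α².
Reduce using α³ ≡ α² + 1 (mod α³ + α² + 1).
Reduced: α² + α.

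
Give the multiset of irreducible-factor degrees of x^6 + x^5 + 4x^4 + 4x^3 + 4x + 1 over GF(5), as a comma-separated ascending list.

1, 2, 3

Write h(x) = x^6 + x^5 + 4x^4 + 4x^3 + 4x + 1.
Roots in GF(5): h(0) = 1; h(1) = 0 → root; h(2) = 1; h(3) = 2; h(4) = 2.
Linear factors from roots: (x + 4).
Complete factorization: h(x) = (x + 4)·(x^2 + 2x + 4)·(x^3 + 2x + 1).
Factor degrees with multiplicity: 1 + 2 + 3 = 6.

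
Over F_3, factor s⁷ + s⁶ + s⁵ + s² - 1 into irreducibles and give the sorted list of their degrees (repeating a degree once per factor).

1, 2, 2, 2

Write g(s) = s⁷ + s⁶ + s⁵ + s² - 1.
Roots in F_3: g(0) = 2; g(1) = 0 → root; g(2) = 2.
Linear factors from roots: (s - 1).
Complete factorization: g(s) = (s - 1)·(s² + 1)·(s² + s - 1)^2.
Factor degrees with multiplicity: 1 + 2 + 2 + 2 = 7.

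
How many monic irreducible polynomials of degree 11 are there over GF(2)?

Gauss's count: N_{2}(11) = (1/11) Σ_{d|11} μ(11/d)·2^d.
Divisors of 11: 1, 11; μ(11/d) for each: -1, 1.
Σ = − 2^1 + 2^11 = 2046.
N = 2046/11 = 186.

186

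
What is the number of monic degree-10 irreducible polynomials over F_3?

5880

By the necklace-counting formula, N_3(10) = (1/10) Σ_{d|10} μ(10/d)·3^d.
Divisors of 10: 1, 2, 5, 10; μ(10/d) for each: 1, -1, -1, 1.
Σ = 3^1 − 3^2 − 3^5 + 3^10 = 58800.
N = 58800/10 = 5880.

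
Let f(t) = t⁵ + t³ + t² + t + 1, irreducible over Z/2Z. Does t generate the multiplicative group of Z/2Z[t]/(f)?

|GF(2^5)^×| = 2^5 − 1 = 31. Prime factorization: 31 = 31.
f is primitive ⇔ t has order 31 in GF(2)[t]/(f), i.e. t^(31/q) ≠ 1 for each prime q | 31.
t^(1) mod f = t.
None equal 1, so t has full order 31; f is primitive.

Yes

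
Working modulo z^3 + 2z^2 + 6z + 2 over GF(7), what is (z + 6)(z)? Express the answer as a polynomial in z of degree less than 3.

z^2 + 6z

Multiply in GF(7)[z]: (z + 6)·(z) = z^2 + 6z.
Reduced: z^2 + 6z.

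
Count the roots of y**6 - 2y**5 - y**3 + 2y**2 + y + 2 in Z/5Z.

Write P(y) = y**6 - 2y**5 - y**3 + 2y**2 + y + 2.
Evaluate at each of the 5 elements of Z/5Z:
P(0) = 2; P(1) = 3; P(2) = 4; P(3) = 4; P(4) = 2.
No element is a root.

0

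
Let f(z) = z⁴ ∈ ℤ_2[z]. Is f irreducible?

Check for roots in ℤ_2: f(0) = 0 → root; f(1) = 1.
f(0) = 0, so (z) divides f(z); f is reducible.

No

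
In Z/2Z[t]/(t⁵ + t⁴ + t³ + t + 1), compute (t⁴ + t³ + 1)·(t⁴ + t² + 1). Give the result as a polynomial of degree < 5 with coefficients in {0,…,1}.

Multiply in Z/2Z[t]: (t⁴ + t³ + 1)·(t⁴ + t² + 1) = t⁸ + t⁷ + t⁶ + t⁵ + t³ + t² + 1.
Reduce using t⁵ ≡ t⁴ + t³ + t + 1 (mod t⁵ + t⁴ + t³ + t + 1).
Reduced: t³ + t² + t.

t^3 + t^2 + t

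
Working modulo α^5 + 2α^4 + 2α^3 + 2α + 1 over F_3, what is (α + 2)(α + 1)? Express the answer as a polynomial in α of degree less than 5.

α^2 + 2

Multiply in F_3[α]: (α + 2)·(α + 1) = α^2 + 2.
Reduced: α^2 + 2.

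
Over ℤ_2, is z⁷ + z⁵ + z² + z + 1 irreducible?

Write f(z) = z⁷ + z⁵ + z² + z + 1.
Check for roots in ℤ_2: f(0) = 1; f(1) = 1.
No roots, so no linear factors.
Monic irreducibles of degree 2 over GF(2): z² + z + 1.
None of them divide f (all give nonzero remainder).
Monic irreducibles of degree 3 over GF(2): z³ + z + 1, z³ + z² + 1.
None of them divide f (all give nonzero remainder).
No irreducible factor of degree ≤ 3 exists, so f is irreducible over GF(2).

Yes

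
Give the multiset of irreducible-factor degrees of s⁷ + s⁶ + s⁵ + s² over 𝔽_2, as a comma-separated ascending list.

Write h(s) = s⁷ + s⁶ + s⁵ + s².
Roots in 𝔽_2: h(0) = 0 → root; h(1) = 0 → root.
Linear factors from roots: (s), (s + 1).
Complete factorization: h(s) = (s)^2·(s + 1)^2·(s³ + s² + 1).
Factor degrees with multiplicity: 1 + 1 + 1 + 1 + 3 = 7.

1, 1, 1, 1, 3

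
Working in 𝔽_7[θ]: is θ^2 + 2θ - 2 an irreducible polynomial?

Yes

Write g(θ) = θ^2 + 2θ - 2.
Check for roots in 𝔽_7: g(0) = 5; g(1) = 1; g(2) = 6; g(3) = 6; g(4) = 1; g(5) = 5; g(6) = 4.
No roots. A degree-2 polynomial over a field with no linear factor is irreducible.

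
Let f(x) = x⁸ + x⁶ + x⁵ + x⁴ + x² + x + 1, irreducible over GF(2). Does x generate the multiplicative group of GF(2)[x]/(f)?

|GF(2^8)^×| = 2^8 − 1 = 255. Prime factorization: 255 = 3·5·17.
f is primitive ⇔ x has order 255 in GF(2)[x]/(f), i.e. x^(255/q) ≠ 1 for each prime q | 255.
x^(85) mod f = 1
x^(51) mod f = x⁶ + x⁴ + x³ + x² + x.
x^(15) mod f = x⁷ + x⁶ + x⁵ + x⁴ + x³ + x² + x.
Since x^(85) = 1, the order of x divides 85 < 255; not primitive.

No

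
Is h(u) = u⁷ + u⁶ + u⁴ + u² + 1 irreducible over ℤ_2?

Check for roots in ℤ_2: h(0) = 1; h(1) = 1.
No roots, so no linear factors.
Monic irreducibles of degree 2 over GF(2): u² + u + 1.
None of them divide h (all give nonzero remainder).
Monic irreducibles of degree 3 over GF(2): u³ + u + 1, u³ + u² + 1.
None of them divide h (all give nonzero remainder).
No irreducible factor of degree ≤ 3 exists, so h is irreducible over GF(2).

Yes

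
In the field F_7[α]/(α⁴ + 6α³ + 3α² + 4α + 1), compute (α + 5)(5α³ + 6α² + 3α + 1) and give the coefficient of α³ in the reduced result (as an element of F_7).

Multiply in F_7[α]: (α + 5)·(5α³ + 6α² + 3α + 1) = 5α⁴ + 3α³ + 5α² + 2α + 5.
Reduce using α⁴ ≡ α³ + 4α² + 3α + 6 (mod α⁴ + 6α³ + 3α² + 4α + 1).
Reduced: α³ + 4α² + 3α.

1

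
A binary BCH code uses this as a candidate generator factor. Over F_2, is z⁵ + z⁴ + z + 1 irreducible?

No

Write m(z) = z⁵ + z⁴ + z + 1.
Check for roots in F_2: m(0) = 1; m(1) = 0 → root.
m(1) = 0, so (z − 1) divides m(z); m is reducible.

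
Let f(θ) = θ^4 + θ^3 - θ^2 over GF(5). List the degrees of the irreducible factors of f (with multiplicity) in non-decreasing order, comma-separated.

Roots in GF(5): f(0) = 0 → root; f(1) = 1; f(2) = 0 → root; f(3) = 4; f(4) = 4.
Linear factors from roots: (θ), (θ - 2).
Complete factorization: f(θ) = (θ)^2·(θ - 2)^2.
Factor degrees with multiplicity: 1 + 1 + 1 + 1 = 4.

1, 1, 1, 1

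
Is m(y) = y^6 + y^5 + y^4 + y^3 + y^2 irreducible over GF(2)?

Check for roots in GF(2): m(0) = 0 → root; m(1) = 1.
m(0) = 0, so (y) divides m(y); m is reducible.

No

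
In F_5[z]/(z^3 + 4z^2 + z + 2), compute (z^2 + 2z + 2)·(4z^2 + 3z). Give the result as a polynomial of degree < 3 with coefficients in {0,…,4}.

Multiply in F_5[z]: (z^2 + 2z + 2)·(4z^2 + 3z) = 4z^4 + z^3 + 4z^2 + z.
Reduce using z^3 ≡ z^2 + 4z + 3 (mod z^3 + 4z^2 + z + 2).
Reduced: 3z.

3z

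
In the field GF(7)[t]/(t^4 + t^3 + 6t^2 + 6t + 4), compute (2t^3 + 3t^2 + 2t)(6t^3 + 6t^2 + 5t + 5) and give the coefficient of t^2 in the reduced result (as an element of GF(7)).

Multiply in GF(7)[t]: (2t^3 + 3t^2 + 2t)·(6t^3 + 6t^2 + 5t + 5) = 5t^6 + 2t^5 + 5t^4 + 2t^3 + 4t^2 + 3t.
Reduce using t^4 ≡ 6t^3 + t^2 + t + 3 (mod t^4 + t^3 + 6t^2 + 6t + 4).
Reduced: 5t^3 + t^2 + 4.

1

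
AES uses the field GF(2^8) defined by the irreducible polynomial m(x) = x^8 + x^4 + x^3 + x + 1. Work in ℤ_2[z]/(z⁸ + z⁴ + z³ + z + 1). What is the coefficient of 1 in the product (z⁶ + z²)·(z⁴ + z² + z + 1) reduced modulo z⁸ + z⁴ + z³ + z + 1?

Multiply in ℤ_2[z]: (z⁶ + z²)·(z⁴ + z² + z + 1) = z¹⁰ + z⁸ + z⁷ + z⁴ + z³ + z².
Reduce using z⁸ ≡ z⁴ + z³ + z + 1 (mod z⁸ + z⁴ + z³ + z + 1).
Reduced: z⁷ + z⁶ + z⁵ + z³ + z + 1.

1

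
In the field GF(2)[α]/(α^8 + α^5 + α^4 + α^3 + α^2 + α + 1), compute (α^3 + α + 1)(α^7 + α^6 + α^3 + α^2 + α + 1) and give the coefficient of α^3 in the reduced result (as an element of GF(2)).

0

Multiply in GF(2)[α]: (α^3 + α + 1)·(α^7 + α^6 + α^3 + α^2 + α + 1) = α^10 + α^9 + α^8 + α^5 + α^3 + 1.
Reduce using α^8 ≡ α^5 + α^4 + α^3 + α^2 + α + 1 (mod α^8 + α^5 + α^4 + α^3 + α^2 + α + 1).
Reduced: α^7 + α^4 + α^2.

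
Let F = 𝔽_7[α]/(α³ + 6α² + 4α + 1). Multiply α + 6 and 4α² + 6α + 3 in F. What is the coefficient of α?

Multiply in 𝔽_7[α]: (α + 6)·(4α² + 6α + 3) = 4α³ + 2α² + 4α + 4.
Reduce using α³ ≡ α² + 3α + 6 (mod α³ + 6α² + 4α + 1).
Reduced: 6α² + 2α.

2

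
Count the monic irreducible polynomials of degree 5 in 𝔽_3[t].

The number of monic irreducibles of degree 5 over GF(3) is (1/5)·Σ_{d∣5} μ(5/d) 3^d.
Divisors of 5: 1, 5; μ(5/d) for each: -1, 1.
Σ = − 3^1 + 3^5 = 240.
N = 240/5 = 48.

48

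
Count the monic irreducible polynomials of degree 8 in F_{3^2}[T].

5380020

Gauss's count: N_{9}(8) = (1/8) Σ_{d|8} μ(8/d)·9^d.
Divisors of 8: 1, 2, 4, 8; μ(8/d) for each: 0, 0, -1, 1.
Σ = − 9^4 + 9^8 = 43040160.
N = 43040160/8 = 5380020.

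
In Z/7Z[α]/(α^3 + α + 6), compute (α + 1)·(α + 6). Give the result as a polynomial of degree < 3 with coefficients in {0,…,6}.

α^2 + 6

Multiply in Z/7Z[α]: (α + 1)·(α + 6) = α^2 + 6.
Reduced: α^2 + 6.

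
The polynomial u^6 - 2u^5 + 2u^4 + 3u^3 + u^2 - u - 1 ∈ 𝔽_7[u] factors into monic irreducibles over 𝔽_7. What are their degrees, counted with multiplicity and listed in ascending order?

6

Write f(u) = u^6 - 2u^5 + 2u^4 + 3u^3 + u^2 - u - 1.
Complete factorization: f(u) = (u^6 - 2u^5 + 2u^4 + 3u^3 + u^2 - u - 1).
Factor degrees with multiplicity: 6 = 6.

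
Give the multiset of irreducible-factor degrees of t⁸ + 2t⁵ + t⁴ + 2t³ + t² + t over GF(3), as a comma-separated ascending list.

Write h(t) = t⁸ + 2t⁵ + t⁴ + 2t³ + t² + t.
Roots in GF(3): h(0) = 0 → root; h(1) = 2; h(2) = 1.
Linear factors from roots: (t).
Complete factorization: h(t) = (t)·(t³ + 2t + 2)·(t⁴ + t² + 2).
Factor degrees with multiplicity: 1 + 3 + 4 = 8.

1, 3, 4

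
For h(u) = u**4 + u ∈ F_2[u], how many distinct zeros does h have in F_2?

2

Evaluate at each of the 2 elements of F_2:
h(0) = 0 → root; h(1) = 0 → root.
Roots: {0, 1}.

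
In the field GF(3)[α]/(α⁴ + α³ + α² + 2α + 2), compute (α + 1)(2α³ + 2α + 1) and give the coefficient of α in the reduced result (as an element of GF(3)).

2

Multiply in GF(3)[α]: (α + 1)·(2α³ + 2α + 1) = 2α⁴ + 2α³ + 2α² + 1.
Reduce using α⁴ ≡ 2α³ + 2α² + α + 1 (mod α⁴ + α³ + α² + 2α + 2).
Reduced: 2α.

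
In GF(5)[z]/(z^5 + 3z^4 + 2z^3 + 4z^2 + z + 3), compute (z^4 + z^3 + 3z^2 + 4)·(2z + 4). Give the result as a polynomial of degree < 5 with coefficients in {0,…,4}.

Multiply in GF(5)[z]: (z^4 + z^3 + 3z^2 + 4)·(2z + 4) = 2z^5 + z^4 + 2z^2 + 3z + 1.
Reduce using z^5 ≡ 2z^4 + 3z^3 + z^2 + 4z + 2 (mod z^5 + 3z^4 + 2z^3 + 4z^2 + z + 3).
Reduced: z^3 + 4z^2 + z.

z^3 + 4z^2 + z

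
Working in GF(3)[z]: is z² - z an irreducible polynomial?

Write h(z) = z² - z.
Check for roots in GF(3): h(0) = 0 → root; h(1) = 0 → root; h(2) = 2.
h(0) = 0, so (z) divides h(z); h is reducible.

No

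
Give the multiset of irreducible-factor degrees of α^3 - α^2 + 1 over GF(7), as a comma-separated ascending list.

Write f(α) = α^3 - α^2 + 1.
Linear factors from roots: (α + 3).
Complete factorization: f(α) = (α + 3)·(α^2 + 3α - 2).
Factor degrees with multiplicity: 1 + 2 = 3.

1, 2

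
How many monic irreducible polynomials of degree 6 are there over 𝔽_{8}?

43596

By the necklace-counting formula, N_8(6) = (1/6) Σ_{d|6} μ(6/d)·8^d.
Divisors of 6: 1, 2, 3, 6; μ(6/d) for each: 1, -1, -1, 1.
Σ = 8^1 − 8^2 − 8^3 + 8^6 = 261576.
N = 261576/6 = 43596.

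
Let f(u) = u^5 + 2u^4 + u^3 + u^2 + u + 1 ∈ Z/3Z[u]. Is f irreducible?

Yes

Check for roots in Z/3Z: f(0) = 1; f(1) = 1; f(2) = 1.
No roots, so no linear factors.
Monic irreducibles of degree 2 over GF(3): u^2 + 1, u^2 + u + 2, u^2 + 2u + 2.
None of them divide f (all give nonzero remainder).
No irreducible factor of degree ≤ 2 exists, so f is irreducible over GF(3).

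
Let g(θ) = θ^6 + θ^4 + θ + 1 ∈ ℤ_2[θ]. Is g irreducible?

Check for roots in ℤ_2: g(0) = 1; g(1) = 0 → root.
g(1) = 0, so (θ − 1) divides g(θ); g is reducible.

No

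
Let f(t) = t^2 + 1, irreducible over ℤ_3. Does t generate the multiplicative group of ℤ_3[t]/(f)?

|GF(3^2)^×| = 3^2 − 1 = 8. Prime factorization: 8 = 2^3.
f is primitive ⇔ t has order 8 in GF(3)[t]/(f), i.e. t^(8/q) ≠ 1 for each prime q | 8.
t^(4) mod f = 1
Since t^(4) = 1, the order of t divides 4 < 8; not primitive.

No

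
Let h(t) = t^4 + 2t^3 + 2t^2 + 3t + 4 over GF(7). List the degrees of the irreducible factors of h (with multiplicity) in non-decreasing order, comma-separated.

Complete factorization: h(t) = (t^2 + 4t + 5)·(t^2 + 5t + 5).
Factor degrees with multiplicity: 2 + 2 = 4.

2, 2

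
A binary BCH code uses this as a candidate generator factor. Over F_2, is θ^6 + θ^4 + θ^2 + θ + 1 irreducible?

Write m(θ) = θ^6 + θ^4 + θ^2 + θ + 1.
Check for roots in F_2: m(0) = 1; m(1) = 1.
No roots, so no linear factors.
Monic irreducibles of degree 2 over GF(2): θ^2 + θ + 1.
None of them divide m (all give nonzero remainder).
Monic irreducibles of degree 3 over GF(2): θ^3 + θ + 1, θ^3 + θ^2 + 1.
None of them divide m (all give nonzero remainder).
No irreducible factor of degree ≤ 3 exists, so m is irreducible over GF(2).

Yes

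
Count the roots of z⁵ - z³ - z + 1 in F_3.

Write P(z) = z⁵ - z³ - z + 1.
Evaluate at each of the 3 elements of F_3:
P(0) = 1; P(1) = 0 → root; P(2) = 2.
Roots: {1}.

1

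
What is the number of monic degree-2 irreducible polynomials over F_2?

By the necklace-counting formula, N_2(2) = (1/2) Σ_{d|2} μ(2/d)·2^d.
Divisors of 2: 1, 2; μ(2/d) for each: -1, 1.
Σ = − 2^1 + 2^2 = 2.
N = 2/2 = 1.

1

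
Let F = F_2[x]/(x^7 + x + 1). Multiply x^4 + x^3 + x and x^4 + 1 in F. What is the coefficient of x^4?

1

Multiply in F_2[x]: (x^4 + x^3 + x)·(x^4 + 1) = x^8 + x^7 + x^5 + x^4 + x^3 + x.
Reduce using x^7 ≡ x + 1 (mod x^7 + x + 1).
Reduced: x^5 + x^4 + x^3 + x^2 + x + 1.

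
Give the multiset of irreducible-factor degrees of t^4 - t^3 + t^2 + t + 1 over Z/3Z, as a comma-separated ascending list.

1, 1, 2

Write h(t) = t^4 - t^3 + t^2 + t + 1.
Roots in Z/3Z: h(0) = 1; h(1) = 0 → root; h(2) = 0 → root.
Linear factors from roots: (t - 1), (t + 1).
Complete factorization: h(t) = (t + 1)·(t - 1)·(t^2 - t - 1).
Factor degrees with multiplicity: 1 + 1 + 2 = 4.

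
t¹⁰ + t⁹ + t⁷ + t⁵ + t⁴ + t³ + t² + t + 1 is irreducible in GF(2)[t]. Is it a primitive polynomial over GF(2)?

Write f(t) = t¹⁰ + t⁹ + t⁷ + t⁵ + t⁴ + t³ + t² + t + 1.
|GF(2^10)^×| = 2^10 − 1 = 1023. Prime factorization: 1023 = 3·11·31.
f is primitive ⇔ t has order 1023 in GF(2)[t]/(f), i.e. t^(1023/q) ≠ 1 for each prime q | 1023.
t^(341) mod f = 1
t^(93) mod f = t⁹ + t⁸ + t⁶ + t⁵.
t^(33) mod f = t⁹ + t⁸ + t⁷ + t⁶ + t⁴ + t³ + t.
Since t^(341) = 1, the order of t divides 341 < 1023; not primitive.

No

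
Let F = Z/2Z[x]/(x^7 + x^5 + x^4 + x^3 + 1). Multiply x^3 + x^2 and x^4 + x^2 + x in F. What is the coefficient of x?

0

Multiply in Z/2Z[x]: (x^3 + x^2)·(x^4 + x^2 + x) = x^7 + x^6 + x^5 + x^3.
Reduce using x^7 ≡ x^5 + x^4 + x^3 + 1 (mod x^7 + x^5 + x^4 + x^3 + 1).
Reduced: x^6 + x^4 + 1.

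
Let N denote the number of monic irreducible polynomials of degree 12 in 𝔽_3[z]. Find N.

44220

By the necklace-counting formula, N_3(12) = (1/12) Σ_{d|12} μ(12/d)·3^d.
Divisors of 12: 1, 2, 3, 4, 6, 12; μ(12/d) for each: 0, 1, 0, -1, -1, 1.
Σ = 3^2 − 3^4 − 3^6 + 3^12 = 530640.
N = 530640/12 = 44220.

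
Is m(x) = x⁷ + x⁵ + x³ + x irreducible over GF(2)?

No

Check for roots in GF(2): m(0) = 0 → root; m(1) = 0 → root.
m(0) = 0, so (x) divides m(x); m is reducible.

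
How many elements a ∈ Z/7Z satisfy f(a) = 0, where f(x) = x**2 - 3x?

Evaluate at each of the 7 elements of Z/7Z:
f(0) = 0 → root; f(1) = 5; f(2) = 5; f(3) = 0 → root; f(4) = 4; f(5) = 3; f(6) = 4.
Roots: {0, 3}.

2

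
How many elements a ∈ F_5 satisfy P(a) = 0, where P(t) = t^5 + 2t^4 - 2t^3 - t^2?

Evaluate at each of the 5 elements of F_5:
P(0) = 0 → root; P(1) = 0 → root; P(2) = 4; P(3) = 2; P(4) = 2.
Roots: {0, 1}.

2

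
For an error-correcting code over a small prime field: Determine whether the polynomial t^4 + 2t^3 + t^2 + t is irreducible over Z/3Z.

No

Write f(t) = t^4 + 2t^3 + t^2 + t.
Check for roots in Z/3Z: f(0) = 0 → root; f(1) = 2; f(2) = 2.
f(0) = 0, so (t) divides f(t); f is reducible.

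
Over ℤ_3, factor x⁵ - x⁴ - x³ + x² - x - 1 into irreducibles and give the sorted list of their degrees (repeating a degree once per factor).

1, 1, 1, 2

Write g(x) = x⁵ - x⁴ - x³ + x² - x - 1.
Roots in ℤ_3: g(0) = 2; g(1) = 1; g(2) = 0 → root.
Linear factors from roots: (x + 1).
Complete factorization: g(x) = (x + 1)^3·(x² - x - 1).
Factor degrees with multiplicity: 1 + 1 + 1 + 2 = 5.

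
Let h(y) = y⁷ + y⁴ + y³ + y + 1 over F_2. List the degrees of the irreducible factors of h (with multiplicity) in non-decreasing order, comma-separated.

Roots in F_2: h(0) = 1; h(1) = 1.
Complete factorization: h(y) = (y³ + y² + 1)·(y⁴ + y³ + y² + y + 1).
Factor degrees with multiplicity: 3 + 4 = 7.

3, 4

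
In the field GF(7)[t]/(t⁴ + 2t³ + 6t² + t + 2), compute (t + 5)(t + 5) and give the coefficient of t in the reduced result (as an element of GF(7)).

Multiply in GF(7)[t]: (t + 5)·(t + 5) = t² + 3t + 4.
Reduced: t² + 3t + 4.

3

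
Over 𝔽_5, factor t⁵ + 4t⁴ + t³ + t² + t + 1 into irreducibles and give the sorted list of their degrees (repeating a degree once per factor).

2, 3

Write h(t) = t⁵ + 4t⁴ + t³ + t² + t + 1.
Roots in 𝔽_5: h(0) = 1; h(1) = 4; h(2) = 1; h(3) = 2; h(4) = 3.
Complete factorization: h(t) = (t² + 2t + 3)·(t³ + 2t² + 4t + 2).
Factor degrees with multiplicity: 2 + 3 = 5.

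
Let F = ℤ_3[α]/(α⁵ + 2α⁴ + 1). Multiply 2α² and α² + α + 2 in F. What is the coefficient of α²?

1

Multiply in ℤ_3[α]: (2α²)·(α² + α + 2) = 2α⁴ + 2α³ + α².
Reduced: 2α⁴ + 2α³ + α².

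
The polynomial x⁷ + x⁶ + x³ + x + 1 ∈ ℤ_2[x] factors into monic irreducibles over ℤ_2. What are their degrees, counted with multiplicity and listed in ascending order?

Write f(x) = x⁷ + x⁶ + x³ + x + 1.
Roots in ℤ_2: f(0) = 1; f(1) = 1.
Complete factorization: f(x) = (x⁷ + x⁶ + x³ + x + 1).
Factor degrees with multiplicity: 7 = 7.

7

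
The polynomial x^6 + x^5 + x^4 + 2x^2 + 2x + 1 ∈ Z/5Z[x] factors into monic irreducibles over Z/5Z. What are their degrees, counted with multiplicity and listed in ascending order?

1, 2, 3

Write f(x) = x^6 + x^5 + x^4 + 2x^2 + 2x + 1.
Roots in Z/5Z: f(0) = 1; f(1) = 3; f(2) = 0 → root; f(3) = 3; f(4) = 2.
Linear factors from roots: (x - 2).
Complete factorization: f(x) = (x - 2)·(x^2 + 2x - 1)·(x^3 + x^2 + x - 2).
Factor degrees with multiplicity: 1 + 2 + 3 = 6.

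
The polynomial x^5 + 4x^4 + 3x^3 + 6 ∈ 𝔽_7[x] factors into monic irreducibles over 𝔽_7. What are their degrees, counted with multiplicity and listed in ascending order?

1, 1, 1, 2

Write h(x) = x^5 + 4x^4 + 3x^3 + 6.
Linear factors from roots: (x + 6), (x + 5), (x + 2).
Complete factorization: h(x) = (x + 2)·(x + 5)·(x + 6)·(x^2 + 5x + 5).
Factor degrees with multiplicity: 1 + 1 + 1 + 2 = 5.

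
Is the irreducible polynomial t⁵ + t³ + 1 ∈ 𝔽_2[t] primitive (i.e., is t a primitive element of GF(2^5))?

Yes

Write f(t) = t⁵ + t³ + 1.
|GF(2^5)^×| = 2^5 − 1 = 31. Prime factorization: 31 = 31.
f is primitive ⇔ t has order 31 in GF(2)[t]/(f), i.e. t^(31/q) ≠ 1 for each prime q | 31.
t^(1) mod f = t.
None equal 1, so t has full order 31; f is primitive.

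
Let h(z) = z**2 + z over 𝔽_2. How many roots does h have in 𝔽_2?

2

Evaluate at each of the 2 elements of 𝔽_2:
h(0) = 0 → root; h(1) = 0 → root.
Roots: {0, 1}.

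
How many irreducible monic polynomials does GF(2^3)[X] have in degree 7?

Gauss's count: N_{8}(7) = (1/7) Σ_{d|7} μ(7/d)·8^d.
Divisors of 7: 1, 7; μ(7/d) for each: -1, 1.
Σ = − 8^1 + 8^7 = 2097144.
N = 2097144/7 = 299592.

299592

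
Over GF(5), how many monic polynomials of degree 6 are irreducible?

By the necklace-counting formula, N_5(6) = (1/6) Σ_{d|6} μ(6/d)·5^d.
Divisors of 6: 1, 2, 3, 6; μ(6/d) for each: 1, -1, -1, 1.
Σ = 5^1 − 5^2 − 5^3 + 5^6 = 15480.
N = 15480/6 = 2580.

2580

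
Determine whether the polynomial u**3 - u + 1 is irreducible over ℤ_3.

Write f(u) = u**3 - u + 1.
Check for roots in ℤ_3: f(0) = 1; f(1) = 1; f(2) = 1.
No roots. A degree-3 polynomial over a field with no linear factor is irreducible.

Yes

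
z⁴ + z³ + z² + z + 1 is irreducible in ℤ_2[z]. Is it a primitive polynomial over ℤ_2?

No

Write f(z) = z⁴ + z³ + z² + z + 1.
|GF(2^4)^×| = 2^4 − 1 = 15. Prime factorization: 15 = 3·5.
f is primitive ⇔ z has order 15 in GF(2)[z]/(f), i.e. z^(15/q) ≠ 1 for each prime q | 15.
z^(5) mod f = 1
z^(3) mod f = z³.
Since z^(5) = 1, the order of z divides 5 < 15; not primitive.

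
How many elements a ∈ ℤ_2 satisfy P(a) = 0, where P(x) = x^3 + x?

2

Evaluate at each of the 2 elements of ℤ_2:
P(0) = 0 → root; P(1) = 0 → root.
Roots: {0, 1}.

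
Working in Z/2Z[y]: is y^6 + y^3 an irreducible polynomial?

Write f(y) = y^6 + y^3.
Check for roots in Z/2Z: f(0) = 0 → root; f(1) = 0 → root.
f(0) = 0, so (y) divides f(y); f is reducible.

No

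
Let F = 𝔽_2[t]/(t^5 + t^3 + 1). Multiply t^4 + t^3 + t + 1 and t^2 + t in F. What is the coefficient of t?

0

Multiply in 𝔽_2[t]: (t^4 + t^3 + t + 1)·(t^2 + t) = t^6 + t^4 + t^3 + t.
Reduce using t^5 ≡ t^3 + 1 (mod t^5 + t^3 + 1).
Reduced: t^3.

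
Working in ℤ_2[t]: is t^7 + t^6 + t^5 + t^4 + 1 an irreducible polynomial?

Write g(t) = t^7 + t^6 + t^5 + t^4 + 1.
Check for roots in ℤ_2: g(0) = 1; g(1) = 1.
No roots, so no linear factors.
Monic irreducibles of degree 2 over GF(2): t^2 + t + 1.
None of them divide g (all give nonzero remainder).
Monic irreducibles of degree 3 over GF(2): t^3 + t + 1, t^3 + t^2 + 1.
None of them divide g (all give nonzero remainder).
No irreducible factor of degree ≤ 3 exists, so g is irreducible over GF(2).

Yes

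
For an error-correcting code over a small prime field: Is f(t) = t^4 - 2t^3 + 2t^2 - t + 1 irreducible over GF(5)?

Yes

Check for roots in GF(5): f(0) = 1; f(1) = 1; f(2) = 2; f(3) = 3; f(4) = 2.
No roots, so no linear factors.
Degree-2 irreducible divisors: test the 10 monic irreducibles of degree 2 over GF(5).
None of them divide f (all give nonzero remainder).
No irreducible factor of degree ≤ 2 exists, so f is irreducible over GF(5).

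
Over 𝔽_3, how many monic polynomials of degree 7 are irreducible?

The number of monic irreducibles of degree 7 over GF(3) is (1/7)·Σ_{d∣7} μ(7/d) 3^d.
Divisors of 7: 1, 7; μ(7/d) for each: -1, 1.
Σ = − 3^1 + 3^7 = 2184.
N = 2184/7 = 312.

312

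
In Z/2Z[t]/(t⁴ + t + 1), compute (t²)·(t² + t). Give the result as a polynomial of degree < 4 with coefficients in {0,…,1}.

Multiply in Z/2Z[t]: (t²)·(t² + t) = t⁴ + t³.
Reduce using t⁴ ≡ t + 1 (mod t⁴ + t + 1).
Reduced: t³ + t + 1.

t^3 + t + 1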